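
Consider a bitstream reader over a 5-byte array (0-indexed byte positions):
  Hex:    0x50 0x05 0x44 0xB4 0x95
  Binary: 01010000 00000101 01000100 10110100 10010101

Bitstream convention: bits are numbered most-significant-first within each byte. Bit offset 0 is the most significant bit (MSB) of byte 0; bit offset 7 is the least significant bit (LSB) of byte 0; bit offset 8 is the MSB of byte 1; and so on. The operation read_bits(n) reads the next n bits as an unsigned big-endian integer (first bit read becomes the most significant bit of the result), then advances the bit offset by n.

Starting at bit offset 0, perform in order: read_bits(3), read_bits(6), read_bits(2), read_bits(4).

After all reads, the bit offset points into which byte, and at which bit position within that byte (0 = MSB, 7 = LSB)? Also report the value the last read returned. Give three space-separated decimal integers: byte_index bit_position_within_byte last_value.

Read 1: bits[0:3] width=3 -> value=2 (bin 010); offset now 3 = byte 0 bit 3; 37 bits remain
Read 2: bits[3:9] width=6 -> value=32 (bin 100000); offset now 9 = byte 1 bit 1; 31 bits remain
Read 3: bits[9:11] width=2 -> value=0 (bin 00); offset now 11 = byte 1 bit 3; 29 bits remain
Read 4: bits[11:15] width=4 -> value=2 (bin 0010); offset now 15 = byte 1 bit 7; 25 bits remain

Answer: 1 7 2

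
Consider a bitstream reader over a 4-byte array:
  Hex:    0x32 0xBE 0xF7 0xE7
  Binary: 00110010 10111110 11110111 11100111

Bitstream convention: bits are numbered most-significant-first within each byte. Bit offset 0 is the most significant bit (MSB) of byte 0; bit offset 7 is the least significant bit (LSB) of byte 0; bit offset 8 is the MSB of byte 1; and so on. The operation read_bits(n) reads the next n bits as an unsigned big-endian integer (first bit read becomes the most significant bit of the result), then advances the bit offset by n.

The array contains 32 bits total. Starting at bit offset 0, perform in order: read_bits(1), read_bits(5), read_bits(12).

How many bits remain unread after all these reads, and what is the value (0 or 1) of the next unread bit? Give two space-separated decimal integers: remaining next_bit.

Read 1: bits[0:1] width=1 -> value=0 (bin 0); offset now 1 = byte 0 bit 1; 31 bits remain
Read 2: bits[1:6] width=5 -> value=12 (bin 01100); offset now 6 = byte 0 bit 6; 26 bits remain
Read 3: bits[6:18] width=12 -> value=2811 (bin 101011111011); offset now 18 = byte 2 bit 2; 14 bits remain

Answer: 14 1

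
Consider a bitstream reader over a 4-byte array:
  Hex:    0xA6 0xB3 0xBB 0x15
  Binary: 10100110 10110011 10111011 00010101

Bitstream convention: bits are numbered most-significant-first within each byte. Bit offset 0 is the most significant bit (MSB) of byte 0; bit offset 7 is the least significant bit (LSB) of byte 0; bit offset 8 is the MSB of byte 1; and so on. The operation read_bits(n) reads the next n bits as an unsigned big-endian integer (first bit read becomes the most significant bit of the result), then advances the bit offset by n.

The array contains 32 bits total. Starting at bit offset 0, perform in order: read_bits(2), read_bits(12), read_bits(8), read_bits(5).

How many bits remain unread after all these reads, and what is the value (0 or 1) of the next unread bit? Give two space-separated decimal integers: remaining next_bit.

Read 1: bits[0:2] width=2 -> value=2 (bin 10); offset now 2 = byte 0 bit 2; 30 bits remain
Read 2: bits[2:14] width=12 -> value=2476 (bin 100110101100); offset now 14 = byte 1 bit 6; 18 bits remain
Read 3: bits[14:22] width=8 -> value=238 (bin 11101110); offset now 22 = byte 2 bit 6; 10 bits remain
Read 4: bits[22:27] width=5 -> value=24 (bin 11000); offset now 27 = byte 3 bit 3; 5 bits remain

Answer: 5 1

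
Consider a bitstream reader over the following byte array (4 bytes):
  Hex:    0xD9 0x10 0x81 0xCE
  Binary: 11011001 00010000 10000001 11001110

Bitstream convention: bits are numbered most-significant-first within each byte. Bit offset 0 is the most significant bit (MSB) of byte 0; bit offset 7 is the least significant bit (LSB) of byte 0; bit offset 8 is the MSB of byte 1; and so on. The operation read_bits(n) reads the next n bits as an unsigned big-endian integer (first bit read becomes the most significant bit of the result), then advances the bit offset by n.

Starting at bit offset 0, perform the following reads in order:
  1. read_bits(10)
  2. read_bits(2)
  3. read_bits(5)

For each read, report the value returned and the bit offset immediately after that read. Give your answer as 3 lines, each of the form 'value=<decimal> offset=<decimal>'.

Read 1: bits[0:10] width=10 -> value=868 (bin 1101100100); offset now 10 = byte 1 bit 2; 22 bits remain
Read 2: bits[10:12] width=2 -> value=1 (bin 01); offset now 12 = byte 1 bit 4; 20 bits remain
Read 3: bits[12:17] width=5 -> value=1 (bin 00001); offset now 17 = byte 2 bit 1; 15 bits remain

Answer: value=868 offset=10
value=1 offset=12
value=1 offset=17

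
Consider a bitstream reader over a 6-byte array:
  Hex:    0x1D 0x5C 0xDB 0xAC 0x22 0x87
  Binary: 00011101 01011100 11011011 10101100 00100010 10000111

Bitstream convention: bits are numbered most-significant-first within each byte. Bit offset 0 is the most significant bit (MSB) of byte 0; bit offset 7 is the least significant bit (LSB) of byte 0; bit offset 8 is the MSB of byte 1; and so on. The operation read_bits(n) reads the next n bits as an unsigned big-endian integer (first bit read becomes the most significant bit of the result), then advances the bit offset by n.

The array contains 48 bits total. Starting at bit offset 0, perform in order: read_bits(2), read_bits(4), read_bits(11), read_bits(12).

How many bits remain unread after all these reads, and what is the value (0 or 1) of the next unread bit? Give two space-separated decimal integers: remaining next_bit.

Answer: 19 1

Derivation:
Read 1: bits[0:2] width=2 -> value=0 (bin 00); offset now 2 = byte 0 bit 2; 46 bits remain
Read 2: bits[2:6] width=4 -> value=7 (bin 0111); offset now 6 = byte 0 bit 6; 42 bits remain
Read 3: bits[6:17] width=11 -> value=697 (bin 01010111001); offset now 17 = byte 2 bit 1; 31 bits remain
Read 4: bits[17:29] width=12 -> value=2933 (bin 101101110101); offset now 29 = byte 3 bit 5; 19 bits remain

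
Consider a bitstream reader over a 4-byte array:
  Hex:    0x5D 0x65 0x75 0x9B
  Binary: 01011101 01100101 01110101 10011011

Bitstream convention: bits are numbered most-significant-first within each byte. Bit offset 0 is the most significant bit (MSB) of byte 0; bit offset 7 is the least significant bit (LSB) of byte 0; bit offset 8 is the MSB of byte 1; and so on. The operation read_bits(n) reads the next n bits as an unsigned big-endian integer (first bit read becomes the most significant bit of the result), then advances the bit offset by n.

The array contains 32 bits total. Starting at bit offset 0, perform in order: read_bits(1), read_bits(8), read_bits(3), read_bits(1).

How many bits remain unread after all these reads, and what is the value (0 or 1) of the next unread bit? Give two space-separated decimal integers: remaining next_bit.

Answer: 19 1

Derivation:
Read 1: bits[0:1] width=1 -> value=0 (bin 0); offset now 1 = byte 0 bit 1; 31 bits remain
Read 2: bits[1:9] width=8 -> value=186 (bin 10111010); offset now 9 = byte 1 bit 1; 23 bits remain
Read 3: bits[9:12] width=3 -> value=6 (bin 110); offset now 12 = byte 1 bit 4; 20 bits remain
Read 4: bits[12:13] width=1 -> value=0 (bin 0); offset now 13 = byte 1 bit 5; 19 bits remain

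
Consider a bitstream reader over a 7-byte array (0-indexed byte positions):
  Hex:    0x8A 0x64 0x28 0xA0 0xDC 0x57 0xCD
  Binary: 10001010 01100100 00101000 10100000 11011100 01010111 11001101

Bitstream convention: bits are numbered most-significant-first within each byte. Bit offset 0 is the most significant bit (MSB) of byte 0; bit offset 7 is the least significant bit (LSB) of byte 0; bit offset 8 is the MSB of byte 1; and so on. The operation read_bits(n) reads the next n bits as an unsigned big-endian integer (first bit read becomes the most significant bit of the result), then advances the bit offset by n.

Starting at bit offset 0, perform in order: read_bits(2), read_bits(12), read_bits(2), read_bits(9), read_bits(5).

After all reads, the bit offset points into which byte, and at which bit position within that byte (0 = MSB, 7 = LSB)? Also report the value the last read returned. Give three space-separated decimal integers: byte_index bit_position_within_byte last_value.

Read 1: bits[0:2] width=2 -> value=2 (bin 10); offset now 2 = byte 0 bit 2; 54 bits remain
Read 2: bits[2:14] width=12 -> value=665 (bin 001010011001); offset now 14 = byte 1 bit 6; 42 bits remain
Read 3: bits[14:16] width=2 -> value=0 (bin 00); offset now 16 = byte 2 bit 0; 40 bits remain
Read 4: bits[16:25] width=9 -> value=81 (bin 001010001); offset now 25 = byte 3 bit 1; 31 bits remain
Read 5: bits[25:30] width=5 -> value=8 (bin 01000); offset now 30 = byte 3 bit 6; 26 bits remain

Answer: 3 6 8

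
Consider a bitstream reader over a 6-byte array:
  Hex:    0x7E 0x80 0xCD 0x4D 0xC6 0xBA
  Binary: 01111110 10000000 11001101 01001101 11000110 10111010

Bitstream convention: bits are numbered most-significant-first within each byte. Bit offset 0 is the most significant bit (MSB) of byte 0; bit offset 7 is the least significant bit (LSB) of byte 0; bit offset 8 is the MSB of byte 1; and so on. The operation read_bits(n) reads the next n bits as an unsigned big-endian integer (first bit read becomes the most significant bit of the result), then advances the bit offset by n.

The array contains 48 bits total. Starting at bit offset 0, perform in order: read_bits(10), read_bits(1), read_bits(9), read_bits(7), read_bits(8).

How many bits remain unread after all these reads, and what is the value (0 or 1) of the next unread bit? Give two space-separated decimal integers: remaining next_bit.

Answer: 13 0

Derivation:
Read 1: bits[0:10] width=10 -> value=506 (bin 0111111010); offset now 10 = byte 1 bit 2; 38 bits remain
Read 2: bits[10:11] width=1 -> value=0 (bin 0); offset now 11 = byte 1 bit 3; 37 bits remain
Read 3: bits[11:20] width=9 -> value=12 (bin 000001100); offset now 20 = byte 2 bit 4; 28 bits remain
Read 4: bits[20:27] width=7 -> value=106 (bin 1101010); offset now 27 = byte 3 bit 3; 21 bits remain
Read 5: bits[27:35] width=8 -> value=110 (bin 01101110); offset now 35 = byte 4 bit 3; 13 bits remain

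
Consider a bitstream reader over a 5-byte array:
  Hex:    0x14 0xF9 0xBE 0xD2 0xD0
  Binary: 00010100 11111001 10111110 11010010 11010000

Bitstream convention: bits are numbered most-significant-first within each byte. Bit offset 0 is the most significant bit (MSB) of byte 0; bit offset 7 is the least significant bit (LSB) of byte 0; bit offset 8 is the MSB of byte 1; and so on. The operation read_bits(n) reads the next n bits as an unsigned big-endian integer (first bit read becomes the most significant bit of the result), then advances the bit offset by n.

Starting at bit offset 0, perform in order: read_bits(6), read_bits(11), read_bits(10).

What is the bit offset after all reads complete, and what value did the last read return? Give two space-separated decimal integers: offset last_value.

Answer: 27 502

Derivation:
Read 1: bits[0:6] width=6 -> value=5 (bin 000101); offset now 6 = byte 0 bit 6; 34 bits remain
Read 2: bits[6:17] width=11 -> value=499 (bin 00111110011); offset now 17 = byte 2 bit 1; 23 bits remain
Read 3: bits[17:27] width=10 -> value=502 (bin 0111110110); offset now 27 = byte 3 bit 3; 13 bits remain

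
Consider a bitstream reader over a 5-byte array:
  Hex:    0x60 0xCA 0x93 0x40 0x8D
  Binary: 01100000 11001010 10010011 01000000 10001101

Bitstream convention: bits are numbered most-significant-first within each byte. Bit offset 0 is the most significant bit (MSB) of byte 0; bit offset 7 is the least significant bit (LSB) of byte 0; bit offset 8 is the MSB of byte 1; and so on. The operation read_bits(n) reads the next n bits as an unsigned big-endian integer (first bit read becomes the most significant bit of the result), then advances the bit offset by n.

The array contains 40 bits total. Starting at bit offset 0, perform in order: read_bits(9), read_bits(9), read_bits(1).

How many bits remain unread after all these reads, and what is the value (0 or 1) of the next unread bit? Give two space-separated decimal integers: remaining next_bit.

Answer: 21 1

Derivation:
Read 1: bits[0:9] width=9 -> value=193 (bin 011000001); offset now 9 = byte 1 bit 1; 31 bits remain
Read 2: bits[9:18] width=9 -> value=298 (bin 100101010); offset now 18 = byte 2 bit 2; 22 bits remain
Read 3: bits[18:19] width=1 -> value=0 (bin 0); offset now 19 = byte 2 bit 3; 21 bits remain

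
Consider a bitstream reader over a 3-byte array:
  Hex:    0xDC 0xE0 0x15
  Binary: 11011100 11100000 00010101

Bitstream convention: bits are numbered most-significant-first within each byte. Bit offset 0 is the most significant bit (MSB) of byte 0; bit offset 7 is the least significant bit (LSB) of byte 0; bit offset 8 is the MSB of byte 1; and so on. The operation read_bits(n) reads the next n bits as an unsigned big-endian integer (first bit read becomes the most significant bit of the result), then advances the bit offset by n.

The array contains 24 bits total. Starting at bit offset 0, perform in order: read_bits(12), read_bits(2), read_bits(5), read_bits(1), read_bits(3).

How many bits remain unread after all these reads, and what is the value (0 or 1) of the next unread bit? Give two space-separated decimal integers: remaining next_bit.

Read 1: bits[0:12] width=12 -> value=3534 (bin 110111001110); offset now 12 = byte 1 bit 4; 12 bits remain
Read 2: bits[12:14] width=2 -> value=0 (bin 00); offset now 14 = byte 1 bit 6; 10 bits remain
Read 3: bits[14:19] width=5 -> value=0 (bin 00000); offset now 19 = byte 2 bit 3; 5 bits remain
Read 4: bits[19:20] width=1 -> value=1 (bin 1); offset now 20 = byte 2 bit 4; 4 bits remain
Read 5: bits[20:23] width=3 -> value=2 (bin 010); offset now 23 = byte 2 bit 7; 1 bits remain

Answer: 1 1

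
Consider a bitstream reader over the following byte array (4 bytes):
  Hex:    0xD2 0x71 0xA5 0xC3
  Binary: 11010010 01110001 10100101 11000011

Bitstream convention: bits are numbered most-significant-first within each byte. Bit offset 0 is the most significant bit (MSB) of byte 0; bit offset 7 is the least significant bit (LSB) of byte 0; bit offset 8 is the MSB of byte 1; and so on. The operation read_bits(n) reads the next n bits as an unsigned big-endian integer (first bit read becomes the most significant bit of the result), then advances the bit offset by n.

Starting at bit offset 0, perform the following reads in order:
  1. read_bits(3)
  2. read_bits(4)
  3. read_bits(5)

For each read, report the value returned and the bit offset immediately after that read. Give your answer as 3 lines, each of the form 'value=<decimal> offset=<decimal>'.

Answer: value=6 offset=3
value=9 offset=7
value=7 offset=12

Derivation:
Read 1: bits[0:3] width=3 -> value=6 (bin 110); offset now 3 = byte 0 bit 3; 29 bits remain
Read 2: bits[3:7] width=4 -> value=9 (bin 1001); offset now 7 = byte 0 bit 7; 25 bits remain
Read 3: bits[7:12] width=5 -> value=7 (bin 00111); offset now 12 = byte 1 bit 4; 20 bits remain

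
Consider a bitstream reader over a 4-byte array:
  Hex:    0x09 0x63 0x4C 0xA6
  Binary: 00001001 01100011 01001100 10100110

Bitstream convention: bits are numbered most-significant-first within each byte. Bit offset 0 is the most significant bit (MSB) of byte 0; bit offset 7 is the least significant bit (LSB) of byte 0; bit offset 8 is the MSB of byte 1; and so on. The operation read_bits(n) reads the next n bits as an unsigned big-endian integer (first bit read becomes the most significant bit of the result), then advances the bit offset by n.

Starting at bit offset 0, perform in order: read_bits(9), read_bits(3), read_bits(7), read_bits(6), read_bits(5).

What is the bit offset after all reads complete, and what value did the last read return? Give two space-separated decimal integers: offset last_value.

Read 1: bits[0:9] width=9 -> value=18 (bin 000010010); offset now 9 = byte 1 bit 1; 23 bits remain
Read 2: bits[9:12] width=3 -> value=6 (bin 110); offset now 12 = byte 1 bit 4; 20 bits remain
Read 3: bits[12:19] width=7 -> value=26 (bin 0011010); offset now 19 = byte 2 bit 3; 13 bits remain
Read 4: bits[19:25] width=6 -> value=25 (bin 011001); offset now 25 = byte 3 bit 1; 7 bits remain
Read 5: bits[25:30] width=5 -> value=9 (bin 01001); offset now 30 = byte 3 bit 6; 2 bits remain

Answer: 30 9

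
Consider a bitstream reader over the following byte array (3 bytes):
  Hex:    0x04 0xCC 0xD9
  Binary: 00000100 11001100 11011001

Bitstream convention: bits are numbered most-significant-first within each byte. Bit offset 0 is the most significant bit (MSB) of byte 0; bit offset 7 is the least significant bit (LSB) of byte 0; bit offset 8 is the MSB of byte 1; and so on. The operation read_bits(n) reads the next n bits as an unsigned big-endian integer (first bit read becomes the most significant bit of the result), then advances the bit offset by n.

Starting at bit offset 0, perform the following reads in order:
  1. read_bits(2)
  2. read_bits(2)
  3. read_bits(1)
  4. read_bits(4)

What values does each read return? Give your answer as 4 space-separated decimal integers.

Read 1: bits[0:2] width=2 -> value=0 (bin 00); offset now 2 = byte 0 bit 2; 22 bits remain
Read 2: bits[2:4] width=2 -> value=0 (bin 00); offset now 4 = byte 0 bit 4; 20 bits remain
Read 3: bits[4:5] width=1 -> value=0 (bin 0); offset now 5 = byte 0 bit 5; 19 bits remain
Read 4: bits[5:9] width=4 -> value=9 (bin 1001); offset now 9 = byte 1 bit 1; 15 bits remain

Answer: 0 0 0 9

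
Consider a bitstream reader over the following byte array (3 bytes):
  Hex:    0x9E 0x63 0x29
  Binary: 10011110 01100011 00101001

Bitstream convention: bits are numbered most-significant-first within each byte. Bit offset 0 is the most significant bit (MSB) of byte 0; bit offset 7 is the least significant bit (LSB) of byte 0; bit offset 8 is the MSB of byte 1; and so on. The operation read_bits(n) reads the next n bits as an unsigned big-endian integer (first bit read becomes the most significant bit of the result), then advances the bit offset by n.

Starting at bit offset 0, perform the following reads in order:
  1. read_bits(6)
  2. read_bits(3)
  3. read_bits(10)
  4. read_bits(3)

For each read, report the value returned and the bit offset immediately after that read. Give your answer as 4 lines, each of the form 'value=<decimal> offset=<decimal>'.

Read 1: bits[0:6] width=6 -> value=39 (bin 100111); offset now 6 = byte 0 bit 6; 18 bits remain
Read 2: bits[6:9] width=3 -> value=4 (bin 100); offset now 9 = byte 1 bit 1; 15 bits remain
Read 3: bits[9:19] width=10 -> value=793 (bin 1100011001); offset now 19 = byte 2 bit 3; 5 bits remain
Read 4: bits[19:22] width=3 -> value=2 (bin 010); offset now 22 = byte 2 bit 6; 2 bits remain

Answer: value=39 offset=6
value=4 offset=9
value=793 offset=19
value=2 offset=22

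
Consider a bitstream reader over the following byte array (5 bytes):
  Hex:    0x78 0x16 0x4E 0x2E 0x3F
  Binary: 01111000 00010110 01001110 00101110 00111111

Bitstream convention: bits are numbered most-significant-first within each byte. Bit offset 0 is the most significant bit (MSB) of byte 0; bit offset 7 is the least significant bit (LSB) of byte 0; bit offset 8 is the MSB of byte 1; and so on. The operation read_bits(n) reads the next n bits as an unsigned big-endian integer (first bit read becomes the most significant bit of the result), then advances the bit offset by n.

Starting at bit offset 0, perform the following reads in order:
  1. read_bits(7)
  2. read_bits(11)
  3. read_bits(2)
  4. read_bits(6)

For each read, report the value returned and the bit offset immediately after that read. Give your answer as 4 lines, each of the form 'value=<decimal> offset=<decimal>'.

Read 1: bits[0:7] width=7 -> value=60 (bin 0111100); offset now 7 = byte 0 bit 7; 33 bits remain
Read 2: bits[7:18] width=11 -> value=89 (bin 00001011001); offset now 18 = byte 2 bit 2; 22 bits remain
Read 3: bits[18:20] width=2 -> value=0 (bin 00); offset now 20 = byte 2 bit 4; 20 bits remain
Read 4: bits[20:26] width=6 -> value=56 (bin 111000); offset now 26 = byte 3 bit 2; 14 bits remain

Answer: value=60 offset=7
value=89 offset=18
value=0 offset=20
value=56 offset=26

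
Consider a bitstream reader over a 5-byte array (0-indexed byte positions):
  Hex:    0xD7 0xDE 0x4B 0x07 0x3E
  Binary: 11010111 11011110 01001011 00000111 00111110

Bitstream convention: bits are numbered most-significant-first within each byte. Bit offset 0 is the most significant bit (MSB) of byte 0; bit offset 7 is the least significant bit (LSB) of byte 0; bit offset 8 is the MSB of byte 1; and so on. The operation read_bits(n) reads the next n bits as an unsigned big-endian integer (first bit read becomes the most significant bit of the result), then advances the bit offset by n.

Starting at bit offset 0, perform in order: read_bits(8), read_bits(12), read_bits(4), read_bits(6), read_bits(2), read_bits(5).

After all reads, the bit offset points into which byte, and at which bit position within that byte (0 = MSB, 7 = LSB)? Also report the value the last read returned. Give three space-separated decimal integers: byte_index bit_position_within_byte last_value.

Answer: 4 5 7

Derivation:
Read 1: bits[0:8] width=8 -> value=215 (bin 11010111); offset now 8 = byte 1 bit 0; 32 bits remain
Read 2: bits[8:20] width=12 -> value=3556 (bin 110111100100); offset now 20 = byte 2 bit 4; 20 bits remain
Read 3: bits[20:24] width=4 -> value=11 (bin 1011); offset now 24 = byte 3 bit 0; 16 bits remain
Read 4: bits[24:30] width=6 -> value=1 (bin 000001); offset now 30 = byte 3 bit 6; 10 bits remain
Read 5: bits[30:32] width=2 -> value=3 (bin 11); offset now 32 = byte 4 bit 0; 8 bits remain
Read 6: bits[32:37] width=5 -> value=7 (bin 00111); offset now 37 = byte 4 bit 5; 3 bits remain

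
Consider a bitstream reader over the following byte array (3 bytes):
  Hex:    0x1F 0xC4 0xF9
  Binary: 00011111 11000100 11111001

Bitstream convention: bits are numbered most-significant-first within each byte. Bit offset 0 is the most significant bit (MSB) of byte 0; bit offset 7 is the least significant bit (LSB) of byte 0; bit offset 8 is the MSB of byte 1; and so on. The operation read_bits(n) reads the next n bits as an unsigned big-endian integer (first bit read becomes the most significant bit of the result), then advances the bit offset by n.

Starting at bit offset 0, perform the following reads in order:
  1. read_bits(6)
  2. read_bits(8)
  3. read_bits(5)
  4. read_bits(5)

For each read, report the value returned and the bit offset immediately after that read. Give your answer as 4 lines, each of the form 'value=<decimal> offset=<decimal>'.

Read 1: bits[0:6] width=6 -> value=7 (bin 000111); offset now 6 = byte 0 bit 6; 18 bits remain
Read 2: bits[6:14] width=8 -> value=241 (bin 11110001); offset now 14 = byte 1 bit 6; 10 bits remain
Read 3: bits[14:19] width=5 -> value=7 (bin 00111); offset now 19 = byte 2 bit 3; 5 bits remain
Read 4: bits[19:24] width=5 -> value=25 (bin 11001); offset now 24 = byte 3 bit 0; 0 bits remain

Answer: value=7 offset=6
value=241 offset=14
value=7 offset=19
value=25 offset=24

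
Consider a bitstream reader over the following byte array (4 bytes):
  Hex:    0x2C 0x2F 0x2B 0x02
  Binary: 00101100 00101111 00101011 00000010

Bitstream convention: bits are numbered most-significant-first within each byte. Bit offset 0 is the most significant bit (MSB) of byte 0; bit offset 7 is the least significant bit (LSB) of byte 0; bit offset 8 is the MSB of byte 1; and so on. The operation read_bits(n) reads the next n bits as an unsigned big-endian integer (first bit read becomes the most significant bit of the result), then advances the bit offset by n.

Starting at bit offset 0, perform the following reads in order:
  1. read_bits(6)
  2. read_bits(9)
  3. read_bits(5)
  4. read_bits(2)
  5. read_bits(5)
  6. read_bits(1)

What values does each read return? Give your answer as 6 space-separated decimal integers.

Answer: 11 23 18 2 24 0

Derivation:
Read 1: bits[0:6] width=6 -> value=11 (bin 001011); offset now 6 = byte 0 bit 6; 26 bits remain
Read 2: bits[6:15] width=9 -> value=23 (bin 000010111); offset now 15 = byte 1 bit 7; 17 bits remain
Read 3: bits[15:20] width=5 -> value=18 (bin 10010); offset now 20 = byte 2 bit 4; 12 bits remain
Read 4: bits[20:22] width=2 -> value=2 (bin 10); offset now 22 = byte 2 bit 6; 10 bits remain
Read 5: bits[22:27] width=5 -> value=24 (bin 11000); offset now 27 = byte 3 bit 3; 5 bits remain
Read 6: bits[27:28] width=1 -> value=0 (bin 0); offset now 28 = byte 3 bit 4; 4 bits remain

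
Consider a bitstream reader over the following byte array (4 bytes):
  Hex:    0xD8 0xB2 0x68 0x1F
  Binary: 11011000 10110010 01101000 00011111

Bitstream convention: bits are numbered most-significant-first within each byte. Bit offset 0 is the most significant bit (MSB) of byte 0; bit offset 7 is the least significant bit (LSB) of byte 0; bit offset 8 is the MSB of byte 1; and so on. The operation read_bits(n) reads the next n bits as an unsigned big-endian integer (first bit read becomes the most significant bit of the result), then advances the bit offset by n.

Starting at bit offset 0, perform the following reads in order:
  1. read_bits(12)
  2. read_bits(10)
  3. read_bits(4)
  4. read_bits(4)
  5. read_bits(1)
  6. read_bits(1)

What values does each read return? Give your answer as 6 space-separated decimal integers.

Read 1: bits[0:12] width=12 -> value=3467 (bin 110110001011); offset now 12 = byte 1 bit 4; 20 bits remain
Read 2: bits[12:22] width=10 -> value=154 (bin 0010011010); offset now 22 = byte 2 bit 6; 10 bits remain
Read 3: bits[22:26] width=4 -> value=0 (bin 0000); offset now 26 = byte 3 bit 2; 6 bits remain
Read 4: bits[26:30] width=4 -> value=7 (bin 0111); offset now 30 = byte 3 bit 6; 2 bits remain
Read 5: bits[30:31] width=1 -> value=1 (bin 1); offset now 31 = byte 3 bit 7; 1 bits remain
Read 6: bits[31:32] width=1 -> value=1 (bin 1); offset now 32 = byte 4 bit 0; 0 bits remain

Answer: 3467 154 0 7 1 1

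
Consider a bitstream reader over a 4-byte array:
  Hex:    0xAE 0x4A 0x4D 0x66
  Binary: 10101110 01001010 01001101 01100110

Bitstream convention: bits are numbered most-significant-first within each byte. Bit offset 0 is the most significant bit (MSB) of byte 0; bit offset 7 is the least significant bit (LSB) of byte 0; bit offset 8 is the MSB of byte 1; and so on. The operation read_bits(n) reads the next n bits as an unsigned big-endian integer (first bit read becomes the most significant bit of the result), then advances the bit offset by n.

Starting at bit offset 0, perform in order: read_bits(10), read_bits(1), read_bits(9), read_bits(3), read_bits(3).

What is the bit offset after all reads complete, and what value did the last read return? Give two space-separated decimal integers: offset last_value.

Answer: 26 5

Derivation:
Read 1: bits[0:10] width=10 -> value=697 (bin 1010111001); offset now 10 = byte 1 bit 2; 22 bits remain
Read 2: bits[10:11] width=1 -> value=0 (bin 0); offset now 11 = byte 1 bit 3; 21 bits remain
Read 3: bits[11:20] width=9 -> value=164 (bin 010100100); offset now 20 = byte 2 bit 4; 12 bits remain
Read 4: bits[20:23] width=3 -> value=6 (bin 110); offset now 23 = byte 2 bit 7; 9 bits remain
Read 5: bits[23:26] width=3 -> value=5 (bin 101); offset now 26 = byte 3 bit 2; 6 bits remain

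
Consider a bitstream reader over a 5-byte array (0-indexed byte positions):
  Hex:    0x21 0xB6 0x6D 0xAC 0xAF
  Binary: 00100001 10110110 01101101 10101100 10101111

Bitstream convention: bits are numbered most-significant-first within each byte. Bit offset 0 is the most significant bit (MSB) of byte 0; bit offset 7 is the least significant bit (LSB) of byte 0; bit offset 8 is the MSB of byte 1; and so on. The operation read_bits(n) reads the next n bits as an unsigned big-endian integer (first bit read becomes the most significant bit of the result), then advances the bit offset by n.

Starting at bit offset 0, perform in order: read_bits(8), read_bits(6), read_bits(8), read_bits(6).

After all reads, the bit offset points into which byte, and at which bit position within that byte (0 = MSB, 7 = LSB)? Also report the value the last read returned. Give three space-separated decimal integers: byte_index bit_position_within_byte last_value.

Answer: 3 4 26

Derivation:
Read 1: bits[0:8] width=8 -> value=33 (bin 00100001); offset now 8 = byte 1 bit 0; 32 bits remain
Read 2: bits[8:14] width=6 -> value=45 (bin 101101); offset now 14 = byte 1 bit 6; 26 bits remain
Read 3: bits[14:22] width=8 -> value=155 (bin 10011011); offset now 22 = byte 2 bit 6; 18 bits remain
Read 4: bits[22:28] width=6 -> value=26 (bin 011010); offset now 28 = byte 3 bit 4; 12 bits remain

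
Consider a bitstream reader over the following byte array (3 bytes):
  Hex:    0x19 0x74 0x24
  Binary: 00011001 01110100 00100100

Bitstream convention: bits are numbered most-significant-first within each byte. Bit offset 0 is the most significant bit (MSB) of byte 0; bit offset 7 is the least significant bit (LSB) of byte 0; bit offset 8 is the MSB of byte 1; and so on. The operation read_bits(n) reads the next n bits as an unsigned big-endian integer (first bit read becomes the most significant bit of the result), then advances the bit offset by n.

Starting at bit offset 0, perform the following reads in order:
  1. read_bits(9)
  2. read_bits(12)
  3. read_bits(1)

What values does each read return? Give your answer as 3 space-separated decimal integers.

Answer: 50 3716 1

Derivation:
Read 1: bits[0:9] width=9 -> value=50 (bin 000110010); offset now 9 = byte 1 bit 1; 15 bits remain
Read 2: bits[9:21] width=12 -> value=3716 (bin 111010000100); offset now 21 = byte 2 bit 5; 3 bits remain
Read 3: bits[21:22] width=1 -> value=1 (bin 1); offset now 22 = byte 2 bit 6; 2 bits remain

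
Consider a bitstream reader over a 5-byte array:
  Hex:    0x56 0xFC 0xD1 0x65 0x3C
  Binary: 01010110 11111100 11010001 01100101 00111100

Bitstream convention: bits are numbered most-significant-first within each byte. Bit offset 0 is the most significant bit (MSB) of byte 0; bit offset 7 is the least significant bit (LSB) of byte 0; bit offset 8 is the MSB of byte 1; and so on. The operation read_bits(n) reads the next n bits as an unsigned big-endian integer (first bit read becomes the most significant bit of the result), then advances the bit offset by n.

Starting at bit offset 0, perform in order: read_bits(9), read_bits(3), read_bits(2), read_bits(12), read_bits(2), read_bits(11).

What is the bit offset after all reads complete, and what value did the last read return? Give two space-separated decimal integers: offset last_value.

Answer: 39 670

Derivation:
Read 1: bits[0:9] width=9 -> value=173 (bin 010101101); offset now 9 = byte 1 bit 1; 31 bits remain
Read 2: bits[9:12] width=3 -> value=7 (bin 111); offset now 12 = byte 1 bit 4; 28 bits remain
Read 3: bits[12:14] width=2 -> value=3 (bin 11); offset now 14 = byte 1 bit 6; 26 bits remain
Read 4: bits[14:26] width=12 -> value=837 (bin 001101000101); offset now 26 = byte 3 bit 2; 14 bits remain
Read 5: bits[26:28] width=2 -> value=2 (bin 10); offset now 28 = byte 3 bit 4; 12 bits remain
Read 6: bits[28:39] width=11 -> value=670 (bin 01010011110); offset now 39 = byte 4 bit 7; 1 bits remain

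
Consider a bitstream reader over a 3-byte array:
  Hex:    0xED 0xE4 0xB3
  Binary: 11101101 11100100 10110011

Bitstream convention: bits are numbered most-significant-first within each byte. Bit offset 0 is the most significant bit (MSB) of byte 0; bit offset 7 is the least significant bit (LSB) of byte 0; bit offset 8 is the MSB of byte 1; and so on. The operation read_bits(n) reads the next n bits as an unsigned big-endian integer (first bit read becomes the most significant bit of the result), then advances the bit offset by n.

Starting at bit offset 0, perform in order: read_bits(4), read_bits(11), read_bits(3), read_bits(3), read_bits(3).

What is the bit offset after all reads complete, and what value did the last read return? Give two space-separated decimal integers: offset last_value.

Read 1: bits[0:4] width=4 -> value=14 (bin 1110); offset now 4 = byte 0 bit 4; 20 bits remain
Read 2: bits[4:15] width=11 -> value=1778 (bin 11011110010); offset now 15 = byte 1 bit 7; 9 bits remain
Read 3: bits[15:18] width=3 -> value=2 (bin 010); offset now 18 = byte 2 bit 2; 6 bits remain
Read 4: bits[18:21] width=3 -> value=6 (bin 110); offset now 21 = byte 2 bit 5; 3 bits remain
Read 5: bits[21:24] width=3 -> value=3 (bin 011); offset now 24 = byte 3 bit 0; 0 bits remain

Answer: 24 3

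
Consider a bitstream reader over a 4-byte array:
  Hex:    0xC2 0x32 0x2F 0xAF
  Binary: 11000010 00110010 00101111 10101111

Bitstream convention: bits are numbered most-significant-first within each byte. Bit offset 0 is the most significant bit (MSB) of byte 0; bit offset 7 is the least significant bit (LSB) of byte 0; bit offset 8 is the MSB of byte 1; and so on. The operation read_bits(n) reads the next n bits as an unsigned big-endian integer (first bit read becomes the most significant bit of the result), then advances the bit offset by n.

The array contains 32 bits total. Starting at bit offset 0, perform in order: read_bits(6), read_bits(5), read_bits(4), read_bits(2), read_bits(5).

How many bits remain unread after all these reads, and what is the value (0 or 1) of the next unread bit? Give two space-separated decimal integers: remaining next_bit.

Answer: 10 1

Derivation:
Read 1: bits[0:6] width=6 -> value=48 (bin 110000); offset now 6 = byte 0 bit 6; 26 bits remain
Read 2: bits[6:11] width=5 -> value=17 (bin 10001); offset now 11 = byte 1 bit 3; 21 bits remain
Read 3: bits[11:15] width=4 -> value=9 (bin 1001); offset now 15 = byte 1 bit 7; 17 bits remain
Read 4: bits[15:17] width=2 -> value=0 (bin 00); offset now 17 = byte 2 bit 1; 15 bits remain
Read 5: bits[17:22] width=5 -> value=11 (bin 01011); offset now 22 = byte 2 bit 6; 10 bits remain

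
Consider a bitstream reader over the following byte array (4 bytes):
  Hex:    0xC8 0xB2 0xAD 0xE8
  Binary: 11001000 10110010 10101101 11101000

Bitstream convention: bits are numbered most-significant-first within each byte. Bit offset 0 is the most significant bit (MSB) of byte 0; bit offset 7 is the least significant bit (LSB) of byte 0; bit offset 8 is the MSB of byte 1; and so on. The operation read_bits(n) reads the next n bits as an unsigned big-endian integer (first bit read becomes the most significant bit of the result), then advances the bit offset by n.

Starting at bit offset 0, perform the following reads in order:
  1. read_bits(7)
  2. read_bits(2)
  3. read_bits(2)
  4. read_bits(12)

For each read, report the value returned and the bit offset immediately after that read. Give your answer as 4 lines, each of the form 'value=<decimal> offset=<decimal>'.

Read 1: bits[0:7] width=7 -> value=100 (bin 1100100); offset now 7 = byte 0 bit 7; 25 bits remain
Read 2: bits[7:9] width=2 -> value=1 (bin 01); offset now 9 = byte 1 bit 1; 23 bits remain
Read 3: bits[9:11] width=2 -> value=1 (bin 01); offset now 11 = byte 1 bit 3; 21 bits remain
Read 4: bits[11:23] width=12 -> value=2390 (bin 100101010110); offset now 23 = byte 2 bit 7; 9 bits remain

Answer: value=100 offset=7
value=1 offset=9
value=1 offset=11
value=2390 offset=23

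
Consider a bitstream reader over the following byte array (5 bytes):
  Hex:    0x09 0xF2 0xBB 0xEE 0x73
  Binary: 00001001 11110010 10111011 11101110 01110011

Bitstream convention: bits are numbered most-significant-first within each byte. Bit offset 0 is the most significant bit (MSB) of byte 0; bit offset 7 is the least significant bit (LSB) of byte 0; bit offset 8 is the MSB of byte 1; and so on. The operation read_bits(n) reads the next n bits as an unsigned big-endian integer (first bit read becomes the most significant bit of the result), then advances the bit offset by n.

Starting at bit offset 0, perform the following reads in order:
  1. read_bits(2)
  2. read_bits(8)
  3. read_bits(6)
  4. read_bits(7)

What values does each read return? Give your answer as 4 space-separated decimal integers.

Answer: 0 39 50 93

Derivation:
Read 1: bits[0:2] width=2 -> value=0 (bin 00); offset now 2 = byte 0 bit 2; 38 bits remain
Read 2: bits[2:10] width=8 -> value=39 (bin 00100111); offset now 10 = byte 1 bit 2; 30 bits remain
Read 3: bits[10:16] width=6 -> value=50 (bin 110010); offset now 16 = byte 2 bit 0; 24 bits remain
Read 4: bits[16:23] width=7 -> value=93 (bin 1011101); offset now 23 = byte 2 bit 7; 17 bits remain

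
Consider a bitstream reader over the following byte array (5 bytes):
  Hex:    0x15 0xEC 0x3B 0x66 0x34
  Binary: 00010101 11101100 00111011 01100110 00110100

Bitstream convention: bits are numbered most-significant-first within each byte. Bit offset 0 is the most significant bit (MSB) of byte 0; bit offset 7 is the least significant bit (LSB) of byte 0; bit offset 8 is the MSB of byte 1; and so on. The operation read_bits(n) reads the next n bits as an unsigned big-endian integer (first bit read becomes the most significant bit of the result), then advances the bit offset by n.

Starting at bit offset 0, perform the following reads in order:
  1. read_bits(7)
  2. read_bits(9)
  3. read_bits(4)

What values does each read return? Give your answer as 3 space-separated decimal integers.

Read 1: bits[0:7] width=7 -> value=10 (bin 0001010); offset now 7 = byte 0 bit 7; 33 bits remain
Read 2: bits[7:16] width=9 -> value=492 (bin 111101100); offset now 16 = byte 2 bit 0; 24 bits remain
Read 3: bits[16:20] width=4 -> value=3 (bin 0011); offset now 20 = byte 2 bit 4; 20 bits remain

Answer: 10 492 3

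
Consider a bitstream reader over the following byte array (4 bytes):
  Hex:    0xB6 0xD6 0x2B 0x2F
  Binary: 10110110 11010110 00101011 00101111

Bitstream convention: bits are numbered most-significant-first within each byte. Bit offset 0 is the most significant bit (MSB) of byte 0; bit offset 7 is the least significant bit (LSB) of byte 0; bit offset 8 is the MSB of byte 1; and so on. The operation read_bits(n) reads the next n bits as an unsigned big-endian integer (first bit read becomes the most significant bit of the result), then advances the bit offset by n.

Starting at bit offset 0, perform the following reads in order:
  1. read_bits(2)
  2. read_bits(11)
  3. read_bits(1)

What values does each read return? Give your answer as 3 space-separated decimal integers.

Answer: 2 1754 1

Derivation:
Read 1: bits[0:2] width=2 -> value=2 (bin 10); offset now 2 = byte 0 bit 2; 30 bits remain
Read 2: bits[2:13] width=11 -> value=1754 (bin 11011011010); offset now 13 = byte 1 bit 5; 19 bits remain
Read 3: bits[13:14] width=1 -> value=1 (bin 1); offset now 14 = byte 1 bit 6; 18 bits remain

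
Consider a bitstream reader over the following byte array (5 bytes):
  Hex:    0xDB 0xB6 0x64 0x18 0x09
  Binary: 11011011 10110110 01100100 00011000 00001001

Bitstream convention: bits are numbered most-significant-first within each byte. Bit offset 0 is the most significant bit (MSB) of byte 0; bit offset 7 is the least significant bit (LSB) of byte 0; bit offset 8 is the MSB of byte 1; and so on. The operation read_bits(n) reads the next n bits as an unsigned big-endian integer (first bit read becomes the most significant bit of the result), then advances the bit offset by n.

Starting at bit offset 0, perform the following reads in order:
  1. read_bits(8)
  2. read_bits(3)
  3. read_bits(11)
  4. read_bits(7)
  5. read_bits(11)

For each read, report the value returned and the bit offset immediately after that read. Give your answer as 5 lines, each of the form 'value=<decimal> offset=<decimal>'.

Read 1: bits[0:8] width=8 -> value=219 (bin 11011011); offset now 8 = byte 1 bit 0; 32 bits remain
Read 2: bits[8:11] width=3 -> value=5 (bin 101); offset now 11 = byte 1 bit 3; 29 bits remain
Read 3: bits[11:22] width=11 -> value=1433 (bin 10110011001); offset now 22 = byte 2 bit 6; 18 bits remain
Read 4: bits[22:29] width=7 -> value=3 (bin 0000011); offset now 29 = byte 3 bit 5; 11 bits remain
Read 5: bits[29:40] width=11 -> value=9 (bin 00000001001); offset now 40 = byte 5 bit 0; 0 bits remain

Answer: value=219 offset=8
value=5 offset=11
value=1433 offset=22
value=3 offset=29
value=9 offset=40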